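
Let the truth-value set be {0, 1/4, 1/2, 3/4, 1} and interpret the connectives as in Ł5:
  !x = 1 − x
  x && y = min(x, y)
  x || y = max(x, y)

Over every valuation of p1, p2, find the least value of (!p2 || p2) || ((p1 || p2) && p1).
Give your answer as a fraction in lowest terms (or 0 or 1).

1/2

Take p1 = 0, p2 = 1/2:
!p2 = !1/2 = 1/2
!p2 || p2 = 1/2 || 1/2 = 1/2
p1 || p2 = 0 || 1/2 = 1/2
(p1 || p2) && p1 = 1/2 && 0 = 0
(!p2 || p2) || ((p1 || p2) && p1) = 1/2 || 0 = 1/2
No assignment yields a value below 1/2, so this is the minimum.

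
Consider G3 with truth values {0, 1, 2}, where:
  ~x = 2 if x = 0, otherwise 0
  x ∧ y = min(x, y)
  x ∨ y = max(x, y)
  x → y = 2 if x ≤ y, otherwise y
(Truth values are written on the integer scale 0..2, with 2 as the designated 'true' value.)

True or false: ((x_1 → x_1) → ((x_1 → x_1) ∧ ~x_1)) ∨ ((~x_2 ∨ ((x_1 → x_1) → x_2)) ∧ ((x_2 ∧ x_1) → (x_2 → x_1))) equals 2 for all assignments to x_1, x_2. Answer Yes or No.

Counterexample: take x_1 = 1, x_2 = 1.
x_1 → x_1 = 1 → 1 = 2
x_1 → x_1 = 1 → 1 = 2
~x_1 = ~1 = 0
(x_1 → x_1) ∧ ~x_1 = 2 ∧ 0 = 0
(x_1 → x_1) → ((x_1 → x_1) ∧ ~x_1) = 2 → 0 = 0
~x_2 = ~1 = 0
x_1 → x_1 = 1 → 1 = 2
(x_1 → x_1) → x_2 = 2 → 1 = 1
~x_2 ∨ ((x_1 → x_1) → x_2) = 0 ∨ 1 = 1
x_2 ∧ x_1 = 1 ∧ 1 = 1
x_2 → x_1 = 1 → 1 = 2
(x_2 ∧ x_1) → (x_2 → x_1) = 1 → 2 = 2
(~x_2 ∨ ((x_1 → x_1) → x_2)) ∧ ((x_2 ∧ x_1) → (x_2 → x_1)) = 1 ∧ 2 = 1
((x_1 → x_1) → ((x_1 → x_1) ∧ ~x_1)) ∨ ((~x_2 ∨ ((x_1 → x_1) → x_2)) ∧ ((x_2 ∧ x_1) → (x_2 → x_1))) = 0 ∨ 1 = 1
This gives 1 ≠ 2.

No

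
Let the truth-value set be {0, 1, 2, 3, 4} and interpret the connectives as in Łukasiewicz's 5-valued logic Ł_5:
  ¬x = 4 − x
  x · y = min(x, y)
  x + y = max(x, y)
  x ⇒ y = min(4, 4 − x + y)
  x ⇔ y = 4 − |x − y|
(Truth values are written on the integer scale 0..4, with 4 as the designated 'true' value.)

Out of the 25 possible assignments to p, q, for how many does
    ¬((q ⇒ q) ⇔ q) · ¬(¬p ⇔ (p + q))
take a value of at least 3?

value 4: 2 assignments (counts)
value 3: 2 assignments (counts)
value 2: 7 assignments
value 1: 5 assignments
value 0: 9 assignments
So 4 of the 25 assignments meet the threshold.

4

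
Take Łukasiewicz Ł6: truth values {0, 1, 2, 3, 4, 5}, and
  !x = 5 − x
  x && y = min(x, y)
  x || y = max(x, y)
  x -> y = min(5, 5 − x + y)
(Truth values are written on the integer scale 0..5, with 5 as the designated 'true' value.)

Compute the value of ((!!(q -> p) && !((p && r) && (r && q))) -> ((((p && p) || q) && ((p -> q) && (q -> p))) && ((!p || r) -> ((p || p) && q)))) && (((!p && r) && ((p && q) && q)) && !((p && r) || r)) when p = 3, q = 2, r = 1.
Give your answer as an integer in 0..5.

1

q -> p = 2 -> 3 = 5
!(q -> p) = !5 = 0
!!(q -> p) = !0 = 5
p && r = 3 && 1 = 1
r && q = 1 && 2 = 1
(p && r) && (r && q) = 1 && 1 = 1
!((p && r) && (r && q)) = !1 = 4
!!(q -> p) && !((p && r) && (r && q)) = 5 && 4 = 4
p && p = 3 && 3 = 3
(p && p) || q = 3 || 2 = 3
p -> q = 3 -> 2 = 4
q -> p = 2 -> 3 = 5
(p -> q) && (q -> p) = 4 && 5 = 4
((p && p) || q) && ((p -> q) && (q -> p)) = 3 && 4 = 3
!p = !3 = 2
!p || r = 2 || 1 = 2
p || p = 3 || 3 = 3
(p || p) && q = 3 && 2 = 2
(!p || r) -> ((p || p) && q) = 2 -> 2 = 5
(((p && p) || q) && ((p -> q) && (q -> p))) && ((!p || r) -> ((p || p) && q)) = 3 && 5 = 3
(!!(q -> p) && !((p && r) && (r && q))) -> ((((p && p) || q) && ((p -> q) && (q -> p))) && ((!p || r) -> ((p || p) && q))) = 4 -> 3 = 4
!p = !3 = 2
!p && r = 2 && 1 = 1
p && q = 3 && 2 = 2
(p && q) && q = 2 && 2 = 2
(!p && r) && ((p && q) && q) = 1 && 2 = 1
p && r = 3 && 1 = 1
(p && r) || r = 1 || 1 = 1
!((p && r) || r) = !1 = 4
((!p && r) && ((p && q) && q)) && !((p && r) || r) = 1 && 4 = 1
((!!(q -> p) && !((p && r) && (r && q))) -> ((((p && p) || q) && ((p -> q) && (q -> p))) && ((!p || r) -> ((p || p) && q)))) && (((!p && r) && ((p && q) && q)) && !((p && r) || r)) = 4 && 1 = 1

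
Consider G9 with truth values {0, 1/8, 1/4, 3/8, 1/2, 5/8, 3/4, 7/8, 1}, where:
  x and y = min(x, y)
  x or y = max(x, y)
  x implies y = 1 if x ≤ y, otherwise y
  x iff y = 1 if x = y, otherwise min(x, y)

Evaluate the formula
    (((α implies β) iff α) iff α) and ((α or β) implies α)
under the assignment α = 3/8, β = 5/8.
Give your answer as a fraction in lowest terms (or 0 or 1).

α implies β = 3/8 implies 5/8 = 1
(α implies β) iff α = 1 iff 3/8 = 3/8
((α implies β) iff α) iff α = 3/8 iff 3/8 = 1
α or β = 3/8 or 5/8 = 5/8
(α or β) implies α = 5/8 implies 3/8 = 3/8
(((α implies β) iff α) iff α) and ((α or β) implies α) = 1 and 3/8 = 3/8

3/8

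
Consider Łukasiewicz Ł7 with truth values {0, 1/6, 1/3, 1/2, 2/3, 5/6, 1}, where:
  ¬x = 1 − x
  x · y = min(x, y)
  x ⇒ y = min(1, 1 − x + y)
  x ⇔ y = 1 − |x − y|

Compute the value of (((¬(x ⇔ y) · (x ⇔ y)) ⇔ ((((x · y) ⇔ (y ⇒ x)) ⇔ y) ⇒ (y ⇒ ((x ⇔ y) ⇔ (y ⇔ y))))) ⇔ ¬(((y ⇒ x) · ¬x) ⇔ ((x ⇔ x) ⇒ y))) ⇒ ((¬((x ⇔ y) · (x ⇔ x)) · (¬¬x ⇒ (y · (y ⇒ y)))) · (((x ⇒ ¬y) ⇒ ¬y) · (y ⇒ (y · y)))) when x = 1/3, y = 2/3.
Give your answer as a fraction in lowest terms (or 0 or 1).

x ⇔ y = 1/3 ⇔ 2/3 = 2/3
¬(x ⇔ y) = ¬2/3 = 1/3
x ⇔ y = 1/3 ⇔ 2/3 = 2/3
¬(x ⇔ y) · (x ⇔ y) = 1/3 · 2/3 = 1/3
x · y = 1/3 · 2/3 = 1/3
y ⇒ x = 2/3 ⇒ 1/3 = 2/3
(x · y) ⇔ (y ⇒ x) = 1/3 ⇔ 2/3 = 2/3
((x · y) ⇔ (y ⇒ x)) ⇔ y = 2/3 ⇔ 2/3 = 1
x ⇔ y = 1/3 ⇔ 2/3 = 2/3
y ⇔ y = 2/3 ⇔ 2/3 = 1
(x ⇔ y) ⇔ (y ⇔ y) = 2/3 ⇔ 1 = 2/3
y ⇒ ((x ⇔ y) ⇔ (y ⇔ y)) = 2/3 ⇒ 2/3 = 1
(((x · y) ⇔ (y ⇒ x)) ⇔ y) ⇒ (y ⇒ ((x ⇔ y) ⇔ (y ⇔ y))) = 1 ⇒ 1 = 1
(¬(x ⇔ y) · (x ⇔ y)) ⇔ ((((x · y) ⇔ (y ⇒ x)) ⇔ y) ⇒ (y ⇒ ((x ⇔ y) ⇔ (y ⇔ y)))) = 1/3 ⇔ 1 = 1/3
y ⇒ x = 2/3 ⇒ 1/3 = 2/3
¬x = ¬1/3 = 2/3
(y ⇒ x) · ¬x = 2/3 · 2/3 = 2/3
x ⇔ x = 1/3 ⇔ 1/3 = 1
(x ⇔ x) ⇒ y = 1 ⇒ 2/3 = 2/3
((y ⇒ x) · ¬x) ⇔ ((x ⇔ x) ⇒ y) = 2/3 ⇔ 2/3 = 1
¬(((y ⇒ x) · ¬x) ⇔ ((x ⇔ x) ⇒ y)) = ¬1 = 0
((¬(x ⇔ y) · (x ⇔ y)) ⇔ ((((x · y) ⇔ (y ⇒ x)) ⇔ y) ⇒ (y ⇒ ((x ⇔ y) ⇔ (y ⇔ y))))) ⇔ ¬(((y ⇒ x) · ¬x) ⇔ ((x ⇔ x) ⇒ y)) = 1/3 ⇔ 0 = 2/3
x ⇔ y = 1/3 ⇔ 2/3 = 2/3
x ⇔ x = 1/3 ⇔ 1/3 = 1
(x ⇔ y) · (x ⇔ x) = 2/3 · 1 = 2/3
¬((x ⇔ y) · (x ⇔ x)) = ¬2/3 = 1/3
¬x = ¬1/3 = 2/3
¬¬x = ¬2/3 = 1/3
y ⇒ y = 2/3 ⇒ 2/3 = 1
y · (y ⇒ y) = 2/3 · 1 = 2/3
¬¬x ⇒ (y · (y ⇒ y)) = 1/3 ⇒ 2/3 = 1
¬((x ⇔ y) · (x ⇔ x)) · (¬¬x ⇒ (y · (y ⇒ y))) = 1/3 · 1 = 1/3
¬y = ¬2/3 = 1/3
x ⇒ ¬y = 1/3 ⇒ 1/3 = 1
¬y = ¬2/3 = 1/3
(x ⇒ ¬y) ⇒ ¬y = 1 ⇒ 1/3 = 1/3
y · y = 2/3 · 2/3 = 2/3
y ⇒ (y · y) = 2/3 ⇒ 2/3 = 1
((x ⇒ ¬y) ⇒ ¬y) · (y ⇒ (y · y)) = 1/3 · 1 = 1/3
(¬((x ⇔ y) · (x ⇔ x)) · (¬¬x ⇒ (y · (y ⇒ y)))) · (((x ⇒ ¬y) ⇒ ¬y) · (y ⇒ (y · y))) = 1/3 · 1/3 = 1/3
(((¬(x ⇔ y) · (x ⇔ y)) ⇔ ((((x · y) ⇔ (y ⇒ x)) ⇔ y) ⇒ (y ⇒ ((x ⇔ y) ⇔ (y ⇔ y))))) ⇔ ¬(((y ⇒ x) · ¬x) ⇔ ((x ⇔ x) ⇒ y))) ⇒ ((¬((x ⇔ y) · (x ⇔ x)) · (¬¬x ⇒ (y · (y ⇒ y)))) · (((x ⇒ ¬y) ⇒ ¬y) · (y ⇒ (y · y)))) = 2/3 ⇒ 1/3 = 2/3

2/3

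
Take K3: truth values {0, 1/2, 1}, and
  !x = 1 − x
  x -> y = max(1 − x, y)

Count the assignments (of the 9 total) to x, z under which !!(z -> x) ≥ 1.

5

x = 0, z = 0 ↦ 1  ≥
x = 0, z = 1/2 ↦ 1/2  <
x = 0, z = 1 ↦ 0  <
x = 1/2, z = 0 ↦ 1  ≥
x = 1/2, z = 1/2 ↦ 1/2  <
x = 1/2, z = 1 ↦ 1/2  <
x = 1, z = 0 ↦ 1  ≥
x = 1, z = 1/2 ↦ 1  ≥
x = 1, z = 1 ↦ 1  ≥
So 5 of the 9 assignments meet the threshold.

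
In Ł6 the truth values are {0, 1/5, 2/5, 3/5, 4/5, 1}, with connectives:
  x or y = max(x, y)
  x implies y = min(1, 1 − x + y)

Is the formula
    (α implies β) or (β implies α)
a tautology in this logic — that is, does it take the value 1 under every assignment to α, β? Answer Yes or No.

At α = 1, β = 1/5, for instance:
α implies β = 1 implies 1/5 = 1/5
β implies α = 1/5 implies 1 = 1
(α implies β) or (β implies α) = 1/5 or 1 = 1
and checking the remaining 35 assignments likewise gives ≥ 1 in every case.

Yes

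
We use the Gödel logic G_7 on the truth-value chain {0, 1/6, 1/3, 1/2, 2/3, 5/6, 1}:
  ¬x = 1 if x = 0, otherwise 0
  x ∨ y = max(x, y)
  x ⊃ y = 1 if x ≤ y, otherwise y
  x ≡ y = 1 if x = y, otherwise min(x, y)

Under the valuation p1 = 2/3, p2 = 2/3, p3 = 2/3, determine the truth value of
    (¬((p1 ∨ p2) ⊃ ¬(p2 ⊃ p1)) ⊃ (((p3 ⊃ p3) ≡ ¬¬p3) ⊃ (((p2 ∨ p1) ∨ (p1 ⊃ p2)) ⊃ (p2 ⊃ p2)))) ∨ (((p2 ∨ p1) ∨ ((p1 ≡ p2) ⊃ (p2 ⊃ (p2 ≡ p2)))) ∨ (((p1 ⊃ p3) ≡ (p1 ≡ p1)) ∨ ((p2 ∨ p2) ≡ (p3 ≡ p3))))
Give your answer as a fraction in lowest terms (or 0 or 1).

1

p1 ∨ p2 = 2/3 ∨ 2/3 = 2/3
p2 ⊃ p1 = 2/3 ⊃ 2/3 = 1
¬(p2 ⊃ p1) = ¬1 = 0
(p1 ∨ p2) ⊃ ¬(p2 ⊃ p1) = 2/3 ⊃ 0 = 0
¬((p1 ∨ p2) ⊃ ¬(p2 ⊃ p1)) = ¬0 = 1
p3 ⊃ p3 = 2/3 ⊃ 2/3 = 1
¬p3 = ¬2/3 = 0
¬¬p3 = ¬0 = 1
(p3 ⊃ p3) ≡ ¬¬p3 = 1 ≡ 1 = 1
p2 ∨ p1 = 2/3 ∨ 2/3 = 2/3
p1 ⊃ p2 = 2/3 ⊃ 2/3 = 1
(p2 ∨ p1) ∨ (p1 ⊃ p2) = 2/3 ∨ 1 = 1
p2 ⊃ p2 = 2/3 ⊃ 2/3 = 1
((p2 ∨ p1) ∨ (p1 ⊃ p2)) ⊃ (p2 ⊃ p2) = 1 ⊃ 1 = 1
((p3 ⊃ p3) ≡ ¬¬p3) ⊃ (((p2 ∨ p1) ∨ (p1 ⊃ p2)) ⊃ (p2 ⊃ p2)) = 1 ⊃ 1 = 1
¬((p1 ∨ p2) ⊃ ¬(p2 ⊃ p1)) ⊃ (((p3 ⊃ p3) ≡ ¬¬p3) ⊃ (((p2 ∨ p1) ∨ (p1 ⊃ p2)) ⊃ (p2 ⊃ p2))) = 1 ⊃ 1 = 1
p2 ∨ p1 = 2/3 ∨ 2/3 = 2/3
p1 ≡ p2 = 2/3 ≡ 2/3 = 1
p2 ≡ p2 = 2/3 ≡ 2/3 = 1
p2 ⊃ (p2 ≡ p2) = 2/3 ⊃ 1 = 1
(p1 ≡ p2) ⊃ (p2 ⊃ (p2 ≡ p2)) = 1 ⊃ 1 = 1
(p2 ∨ p1) ∨ ((p1 ≡ p2) ⊃ (p2 ⊃ (p2 ≡ p2))) = 2/3 ∨ 1 = 1
p1 ⊃ p3 = 2/3 ⊃ 2/3 = 1
p1 ≡ p1 = 2/3 ≡ 2/3 = 1
(p1 ⊃ p3) ≡ (p1 ≡ p1) = 1 ≡ 1 = 1
p2 ∨ p2 = 2/3 ∨ 2/3 = 2/3
p3 ≡ p3 = 2/3 ≡ 2/3 = 1
(p2 ∨ p2) ≡ (p3 ≡ p3) = 2/3 ≡ 1 = 2/3
((p1 ⊃ p3) ≡ (p1 ≡ p1)) ∨ ((p2 ∨ p2) ≡ (p3 ≡ p3)) = 1 ∨ 2/3 = 1
((p2 ∨ p1) ∨ ((p1 ≡ p2) ⊃ (p2 ⊃ (p2 ≡ p2)))) ∨ (((p1 ⊃ p3) ≡ (p1 ≡ p1)) ∨ ((p2 ∨ p2) ≡ (p3 ≡ p3))) = 1 ∨ 1 = 1
(¬((p1 ∨ p2) ⊃ ¬(p2 ⊃ p1)) ⊃ (((p3 ⊃ p3) ≡ ¬¬p3) ⊃ (((p2 ∨ p1) ∨ (p1 ⊃ p2)) ⊃ (p2 ⊃ p2)))) ∨ (((p2 ∨ p1) ∨ ((p1 ≡ p2) ⊃ (p2 ⊃ (p2 ≡ p2)))) ∨ (((p1 ⊃ p3) ≡ (p1 ≡ p1)) ∨ ((p2 ∨ p2) ≡ (p3 ≡ p3)))) = 1 ∨ 1 = 1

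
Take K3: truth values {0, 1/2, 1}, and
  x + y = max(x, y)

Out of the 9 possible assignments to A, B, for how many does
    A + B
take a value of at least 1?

5

A = 0, B = 0 ↦ 0  <
A = 0, B = 1/2 ↦ 1/2  <
A = 0, B = 1 ↦ 1  ≥
A = 1/2, B = 0 ↦ 1/2  <
A = 1/2, B = 1/2 ↦ 1/2  <
A = 1/2, B = 1 ↦ 1  ≥
A = 1, B = 0 ↦ 1  ≥
A = 1, B = 1/2 ↦ 1  ≥
A = 1, B = 1 ↦ 1  ≥
So 5 of the 9 assignments meet the threshold.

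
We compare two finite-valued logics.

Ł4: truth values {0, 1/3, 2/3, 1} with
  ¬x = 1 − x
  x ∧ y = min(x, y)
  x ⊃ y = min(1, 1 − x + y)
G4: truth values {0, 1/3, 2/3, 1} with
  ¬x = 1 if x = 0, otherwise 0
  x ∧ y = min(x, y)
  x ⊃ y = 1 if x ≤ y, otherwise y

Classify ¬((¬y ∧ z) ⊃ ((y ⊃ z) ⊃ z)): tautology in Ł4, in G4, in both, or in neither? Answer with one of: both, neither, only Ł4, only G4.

neither

In Ł4: at y = 0, z = 0 the value is 0 — not a tautology.
In G4: at y = 0, z = 0 the value is 0 — not a tautology.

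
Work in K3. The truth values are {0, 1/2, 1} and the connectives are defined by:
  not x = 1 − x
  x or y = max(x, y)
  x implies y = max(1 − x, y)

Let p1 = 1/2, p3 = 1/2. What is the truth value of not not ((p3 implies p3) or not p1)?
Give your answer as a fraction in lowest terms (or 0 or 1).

1/2

p3 implies p3 = 1/2 implies 1/2 = 1/2
not p1 = not 1/2 = 1/2
(p3 implies p3) or not p1 = 1/2 or 1/2 = 1/2
not ((p3 implies p3) or not p1) = not 1/2 = 1/2
not not ((p3 implies p3) or not p1) = not 1/2 = 1/2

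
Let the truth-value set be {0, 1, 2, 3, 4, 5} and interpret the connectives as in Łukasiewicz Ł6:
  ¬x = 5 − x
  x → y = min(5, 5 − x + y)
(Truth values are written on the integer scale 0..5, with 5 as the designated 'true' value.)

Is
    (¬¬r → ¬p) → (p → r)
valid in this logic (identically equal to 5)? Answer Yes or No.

No

Counterexample: take p = 1, r = 0.
¬r = ¬0 = 5
¬¬r = ¬5 = 0
¬p = ¬1 = 4
¬¬r → ¬p = 0 → 4 = 5
p → r = 1 → 0 = 4
(¬¬r → ¬p) → (p → r) = 5 → 4 = 4
This gives 4 ≠ 5.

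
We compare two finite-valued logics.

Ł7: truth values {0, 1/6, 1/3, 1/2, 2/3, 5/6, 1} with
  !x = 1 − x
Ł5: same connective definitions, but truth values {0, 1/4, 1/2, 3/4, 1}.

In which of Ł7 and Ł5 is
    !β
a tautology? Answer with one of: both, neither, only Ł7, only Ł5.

In Ł7: at β = 1/6 the value is 5/6 — not a tautology.
In Ł5: at β = 1/4 the value is 3/4 — not a tautology.

neither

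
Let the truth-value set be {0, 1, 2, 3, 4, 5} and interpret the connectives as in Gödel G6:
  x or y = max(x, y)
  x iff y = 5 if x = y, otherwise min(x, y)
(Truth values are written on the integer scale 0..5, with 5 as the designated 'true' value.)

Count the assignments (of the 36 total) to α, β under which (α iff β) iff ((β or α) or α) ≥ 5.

1

value 5: 1 assignment (counts)
value 4: 3 assignments
value 3: 5 assignments
value 2: 7 assignments
value 1: 9 assignments
value 0: 11 assignments
So 1 of the 36 assignments meets the threshold.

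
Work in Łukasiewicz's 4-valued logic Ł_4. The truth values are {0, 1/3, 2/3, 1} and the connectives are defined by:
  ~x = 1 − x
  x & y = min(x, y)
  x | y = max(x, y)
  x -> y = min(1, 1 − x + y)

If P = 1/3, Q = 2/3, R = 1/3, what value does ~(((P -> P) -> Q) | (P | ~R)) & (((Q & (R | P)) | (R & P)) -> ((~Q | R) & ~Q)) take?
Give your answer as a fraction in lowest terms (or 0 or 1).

1/3

P -> P = 1/3 -> 1/3 = 1
(P -> P) -> Q = 1 -> 2/3 = 2/3
~R = ~1/3 = 2/3
P | ~R = 1/3 | 2/3 = 2/3
((P -> P) -> Q) | (P | ~R) = 2/3 | 2/3 = 2/3
~(((P -> P) -> Q) | (P | ~R)) = ~2/3 = 1/3
R | P = 1/3 | 1/3 = 1/3
Q & (R | P) = 2/3 & 1/3 = 1/3
R & P = 1/3 & 1/3 = 1/3
(Q & (R | P)) | (R & P) = 1/3 | 1/3 = 1/3
~Q = ~2/3 = 1/3
~Q | R = 1/3 | 1/3 = 1/3
~Q = ~2/3 = 1/3
(~Q | R) & ~Q = 1/3 & 1/3 = 1/3
((Q & (R | P)) | (R & P)) -> ((~Q | R) & ~Q) = 1/3 -> 1/3 = 1
~(((P -> P) -> Q) | (P | ~R)) & (((Q & (R | P)) | (R & P)) -> ((~Q | R) & ~Q)) = 1/3 & 1 = 1/3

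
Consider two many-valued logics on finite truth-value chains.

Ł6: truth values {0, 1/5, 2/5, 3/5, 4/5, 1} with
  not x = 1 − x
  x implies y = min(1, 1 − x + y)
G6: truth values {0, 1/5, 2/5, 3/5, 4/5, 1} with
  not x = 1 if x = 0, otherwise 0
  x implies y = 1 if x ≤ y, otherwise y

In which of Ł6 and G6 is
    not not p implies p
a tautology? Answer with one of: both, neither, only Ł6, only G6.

only Ł6

In Ł6: every assignment gives 1 — tautology.
In G6: at p = 1/5 the value is 1/5 — not a tautology.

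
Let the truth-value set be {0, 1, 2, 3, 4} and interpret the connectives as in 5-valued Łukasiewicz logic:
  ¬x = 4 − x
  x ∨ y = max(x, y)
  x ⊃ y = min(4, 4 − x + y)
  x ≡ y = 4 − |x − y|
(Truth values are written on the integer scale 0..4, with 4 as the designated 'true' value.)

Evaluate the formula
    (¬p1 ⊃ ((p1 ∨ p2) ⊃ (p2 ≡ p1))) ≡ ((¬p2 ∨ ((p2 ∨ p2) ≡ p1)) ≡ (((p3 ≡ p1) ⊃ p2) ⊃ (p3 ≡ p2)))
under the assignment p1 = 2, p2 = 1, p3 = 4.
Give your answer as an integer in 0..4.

¬p1 = ¬2 = 2
p1 ∨ p2 = 2 ∨ 1 = 2
p2 ≡ p1 = 1 ≡ 2 = 3
(p1 ∨ p2) ⊃ (p2 ≡ p1) = 2 ⊃ 3 = 4
¬p1 ⊃ ((p1 ∨ p2) ⊃ (p2 ≡ p1)) = 2 ⊃ 4 = 4
¬p2 = ¬1 = 3
p2 ∨ p2 = 1 ∨ 1 = 1
(p2 ∨ p2) ≡ p1 = 1 ≡ 2 = 3
¬p2 ∨ ((p2 ∨ p2) ≡ p1) = 3 ∨ 3 = 3
p3 ≡ p1 = 4 ≡ 2 = 2
(p3 ≡ p1) ⊃ p2 = 2 ⊃ 1 = 3
p3 ≡ p2 = 4 ≡ 1 = 1
((p3 ≡ p1) ⊃ p2) ⊃ (p3 ≡ p2) = 3 ⊃ 1 = 2
(¬p2 ∨ ((p2 ∨ p2) ≡ p1)) ≡ (((p3 ≡ p1) ⊃ p2) ⊃ (p3 ≡ p2)) = 3 ≡ 2 = 3
(¬p1 ⊃ ((p1 ∨ p2) ⊃ (p2 ≡ p1))) ≡ ((¬p2 ∨ ((p2 ∨ p2) ≡ p1)) ≡ (((p3 ≡ p1) ⊃ p2) ⊃ (p3 ≡ p2))) = 4 ≡ 3 = 3

3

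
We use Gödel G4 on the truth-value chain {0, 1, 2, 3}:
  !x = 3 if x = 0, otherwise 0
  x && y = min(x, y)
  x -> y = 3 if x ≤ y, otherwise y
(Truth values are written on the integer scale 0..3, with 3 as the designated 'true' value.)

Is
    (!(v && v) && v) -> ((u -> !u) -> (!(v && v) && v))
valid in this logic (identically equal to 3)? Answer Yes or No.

u = 0, v = 0 ↦ 3
u = 0, v = 1 ↦ 3
u = 0, v = 2 ↦ 3
u = 0, v = 3 ↦ 3
u = 1, v = 0 ↦ 3
u = 1, v = 1 ↦ 3
u = 1, v = 2 ↦ 3
u = 1, v = 3 ↦ 3
u = 2, v = 0 ↦ 3
u = 2, v = 1 ↦ 3
u = 2, v = 2 ↦ 3
u = 2, v = 3 ↦ 3
u = 3, v = 0 ↦ 3
u = 3, v = 1 ↦ 3
u = 3, v = 2 ↦ 3
u = 3, v = 3 ↦ 3
Every assignment gives a value ≥ 3.

Yes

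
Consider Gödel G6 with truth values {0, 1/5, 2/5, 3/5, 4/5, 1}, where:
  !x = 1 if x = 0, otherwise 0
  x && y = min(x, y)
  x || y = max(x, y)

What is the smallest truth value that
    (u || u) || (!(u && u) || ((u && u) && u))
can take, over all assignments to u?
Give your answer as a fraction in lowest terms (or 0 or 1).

Take u = 1/5:
u || u = 1/5 || 1/5 = 1/5
u && u = 1/5 && 1/5 = 1/5
!(u && u) = !1/5 = 0
u && u = 1/5 && 1/5 = 1/5
(u && u) && u = 1/5 && 1/5 = 1/5
!(u && u) || ((u && u) && u) = 0 || 1/5 = 1/5
(u || u) || (!(u && u) || ((u && u) && u)) = 1/5 || 1/5 = 1/5
No assignment yields a value below 1/5, so this is the minimum.

1/5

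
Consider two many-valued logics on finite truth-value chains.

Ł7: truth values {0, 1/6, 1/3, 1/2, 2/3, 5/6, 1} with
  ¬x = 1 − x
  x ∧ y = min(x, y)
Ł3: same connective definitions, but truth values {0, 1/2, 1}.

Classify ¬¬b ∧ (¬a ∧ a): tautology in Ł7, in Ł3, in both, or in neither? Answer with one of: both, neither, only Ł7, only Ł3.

In Ł7: at a = 0, b = 0 the value is 0 — not a tautology.
In Ł3: at a = 0, b = 0 the value is 0 — not a tautology.

neither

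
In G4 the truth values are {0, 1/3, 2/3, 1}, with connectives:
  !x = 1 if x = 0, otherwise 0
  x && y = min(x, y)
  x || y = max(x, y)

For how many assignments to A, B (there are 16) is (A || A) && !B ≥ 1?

A = 0, B = 0 ↦ 0  <
A = 0, B = 1/3 ↦ 0  <
A = 0, B = 2/3 ↦ 0  <
A = 0, B = 1 ↦ 0  <
A = 1/3, B = 0 ↦ 1/3  <
A = 1/3, B = 1/3 ↦ 0  <
A = 1/3, B = 2/3 ↦ 0  <
A = 1/3, B = 1 ↦ 0  <
A = 2/3, B = 0 ↦ 2/3  <
A = 2/3, B = 1/3 ↦ 0  <
A = 2/3, B = 2/3 ↦ 0  <
A = 2/3, B = 1 ↦ 0  <
A = 1, B = 0 ↦ 1  ≥
A = 1, B = 1/3 ↦ 0  <
A = 1, B = 2/3 ↦ 0  <
A = 1, B = 1 ↦ 0  <
So 1 of the 16 assignments meets the threshold.

1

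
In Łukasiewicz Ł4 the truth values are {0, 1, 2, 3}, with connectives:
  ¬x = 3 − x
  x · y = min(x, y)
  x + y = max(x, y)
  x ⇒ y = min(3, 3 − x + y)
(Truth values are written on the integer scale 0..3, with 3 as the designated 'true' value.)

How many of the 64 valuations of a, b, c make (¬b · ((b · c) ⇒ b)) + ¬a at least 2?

48

value 3: 28 assignments (counts)
value 2: 20 assignments (counts)
value 1: 12 assignments
value 0: 4 assignments
So 48 of the 64 assignments meet the threshold.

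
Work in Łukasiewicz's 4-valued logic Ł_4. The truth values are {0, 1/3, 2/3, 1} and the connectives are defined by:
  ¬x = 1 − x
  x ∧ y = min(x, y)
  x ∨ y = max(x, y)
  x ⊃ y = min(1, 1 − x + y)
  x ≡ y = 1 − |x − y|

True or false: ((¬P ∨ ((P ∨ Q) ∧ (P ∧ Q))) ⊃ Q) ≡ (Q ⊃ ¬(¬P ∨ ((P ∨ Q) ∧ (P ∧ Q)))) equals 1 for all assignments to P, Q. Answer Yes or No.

No

Counterexample: take P = 0, Q = 0.
¬P = ¬0 = 1
P ∨ Q = 0 ∨ 0 = 0
P ∧ Q = 0 ∧ 0 = 0
(P ∨ Q) ∧ (P ∧ Q) = 0 ∧ 0 = 0
¬P ∨ ((P ∨ Q) ∧ (P ∧ Q)) = 1 ∨ 0 = 1
(¬P ∨ ((P ∨ Q) ∧ (P ∧ Q))) ⊃ Q = 1 ⊃ 0 = 0
¬P = ¬0 = 1
P ∨ Q = 0 ∨ 0 = 0
P ∧ Q = 0 ∧ 0 = 0
(P ∨ Q) ∧ (P ∧ Q) = 0 ∧ 0 = 0
¬P ∨ ((P ∨ Q) ∧ (P ∧ Q)) = 1 ∨ 0 = 1
¬(¬P ∨ ((P ∨ Q) ∧ (P ∧ Q))) = ¬1 = 0
Q ⊃ ¬(¬P ∨ ((P ∨ Q) ∧ (P ∧ Q))) = 0 ⊃ 0 = 1
((¬P ∨ ((P ∨ Q) ∧ (P ∧ Q))) ⊃ Q) ≡ (Q ⊃ ¬(¬P ∨ ((P ∨ Q) ∧ (P ∧ Q)))) = 0 ≡ 1 = 0
This gives 0 ≠ 1.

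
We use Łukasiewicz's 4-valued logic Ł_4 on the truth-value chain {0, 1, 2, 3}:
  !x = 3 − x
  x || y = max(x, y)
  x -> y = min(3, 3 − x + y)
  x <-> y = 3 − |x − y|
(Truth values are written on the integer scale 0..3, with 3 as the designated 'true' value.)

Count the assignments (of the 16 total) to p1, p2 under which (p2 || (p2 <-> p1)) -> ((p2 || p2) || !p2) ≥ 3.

p1 = 0, p2 = 0 ↦ 3  ≥
p1 = 0, p2 = 1 ↦ 3  ≥
p1 = 0, p2 = 2 ↦ 3  ≥
p1 = 0, p2 = 3 ↦ 3  ≥
p1 = 1, p2 = 0 ↦ 3  ≥
p1 = 1, p2 = 1 ↦ 2  <
p1 = 1, p2 = 2 ↦ 3  ≥
p1 = 1, p2 = 3 ↦ 3  ≥
p1 = 2, p2 = 0 ↦ 3  ≥
p1 = 2, p2 = 1 ↦ 3  ≥
p1 = 2, p2 = 2 ↦ 2  <
p1 = 2, p2 = 3 ↦ 3  ≥
p1 = 3, p2 = 0 ↦ 3  ≥
p1 = 3, p2 = 1 ↦ 3  ≥
p1 = 3, p2 = 2 ↦ 3  ≥
p1 = 3, p2 = 3 ↦ 3  ≥
So 14 of the 16 assignments meet the threshold.

14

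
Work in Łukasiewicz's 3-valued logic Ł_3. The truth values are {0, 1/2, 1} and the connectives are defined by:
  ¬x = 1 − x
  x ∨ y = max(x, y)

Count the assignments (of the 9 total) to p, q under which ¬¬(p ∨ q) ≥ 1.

5

p = 0, q = 0 ↦ 0  <
p = 0, q = 1/2 ↦ 1/2  <
p = 0, q = 1 ↦ 1  ≥
p = 1/2, q = 0 ↦ 1/2  <
p = 1/2, q = 1/2 ↦ 1/2  <
p = 1/2, q = 1 ↦ 1  ≥
p = 1, q = 0 ↦ 1  ≥
p = 1, q = 1/2 ↦ 1  ≥
p = 1, q = 1 ↦ 1  ≥
So 5 of the 9 assignments meet the threshold.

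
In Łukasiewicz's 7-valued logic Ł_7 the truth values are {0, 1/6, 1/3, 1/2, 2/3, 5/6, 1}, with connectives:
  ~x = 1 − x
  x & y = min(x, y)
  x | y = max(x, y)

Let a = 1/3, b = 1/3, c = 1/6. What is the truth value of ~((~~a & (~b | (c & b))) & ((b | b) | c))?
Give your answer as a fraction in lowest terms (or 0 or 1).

2/3

~a = ~1/3 = 2/3
~~a = ~2/3 = 1/3
~b = ~1/3 = 2/3
c & b = 1/6 & 1/3 = 1/6
~b | (c & b) = 2/3 | 1/6 = 2/3
~~a & (~b | (c & b)) = 1/3 & 2/3 = 1/3
b | b = 1/3 | 1/3 = 1/3
(b | b) | c = 1/3 | 1/6 = 1/3
(~~a & (~b | (c & b))) & ((b | b) | c) = 1/3 & 1/3 = 1/3
~((~~a & (~b | (c & b))) & ((b | b) | c)) = ~1/3 = 2/3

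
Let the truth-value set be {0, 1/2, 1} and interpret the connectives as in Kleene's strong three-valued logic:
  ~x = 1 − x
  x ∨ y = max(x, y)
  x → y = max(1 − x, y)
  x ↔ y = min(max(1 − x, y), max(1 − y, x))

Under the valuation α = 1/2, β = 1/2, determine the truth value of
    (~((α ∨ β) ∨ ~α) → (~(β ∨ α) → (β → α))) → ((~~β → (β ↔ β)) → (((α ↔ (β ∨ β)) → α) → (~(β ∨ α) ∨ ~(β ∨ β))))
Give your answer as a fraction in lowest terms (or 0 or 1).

1/2

α ∨ β = 1/2 ∨ 1/2 = 1/2
~α = ~1/2 = 1/2
(α ∨ β) ∨ ~α = 1/2 ∨ 1/2 = 1/2
~((α ∨ β) ∨ ~α) = ~1/2 = 1/2
β ∨ α = 1/2 ∨ 1/2 = 1/2
~(β ∨ α) = ~1/2 = 1/2
β → α = 1/2 → 1/2 = 1/2
~(β ∨ α) → (β → α) = 1/2 → 1/2 = 1/2
~((α ∨ β) ∨ ~α) → (~(β ∨ α) → (β → α)) = 1/2 → 1/2 = 1/2
~β = ~1/2 = 1/2
~~β = ~1/2 = 1/2
β ↔ β = 1/2 ↔ 1/2 = 1/2
~~β → (β ↔ β) = 1/2 → 1/2 = 1/2
β ∨ β = 1/2 ∨ 1/2 = 1/2
α ↔ (β ∨ β) = 1/2 ↔ 1/2 = 1/2
(α ↔ (β ∨ β)) → α = 1/2 → 1/2 = 1/2
β ∨ α = 1/2 ∨ 1/2 = 1/2
~(β ∨ α) = ~1/2 = 1/2
β ∨ β = 1/2 ∨ 1/2 = 1/2
~(β ∨ β) = ~1/2 = 1/2
~(β ∨ α) ∨ ~(β ∨ β) = 1/2 ∨ 1/2 = 1/2
((α ↔ (β ∨ β)) → α) → (~(β ∨ α) ∨ ~(β ∨ β)) = 1/2 → 1/2 = 1/2
(~~β → (β ↔ β)) → (((α ↔ (β ∨ β)) → α) → (~(β ∨ α) ∨ ~(β ∨ β))) = 1/2 → 1/2 = 1/2
(~((α ∨ β) ∨ ~α) → (~(β ∨ α) → (β → α))) → ((~~β → (β ↔ β)) → (((α ↔ (β ∨ β)) → α) → (~(β ∨ α) ∨ ~(β ∨ β)))) = 1/2 → 1/2 = 1/2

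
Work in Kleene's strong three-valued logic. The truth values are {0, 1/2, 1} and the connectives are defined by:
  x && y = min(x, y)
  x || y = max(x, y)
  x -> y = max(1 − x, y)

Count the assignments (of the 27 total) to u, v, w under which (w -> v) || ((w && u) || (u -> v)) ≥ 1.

value 1: 21 assignments (counts)
value 1/2: 6 assignments
So 21 of the 27 assignments meet the threshold.

21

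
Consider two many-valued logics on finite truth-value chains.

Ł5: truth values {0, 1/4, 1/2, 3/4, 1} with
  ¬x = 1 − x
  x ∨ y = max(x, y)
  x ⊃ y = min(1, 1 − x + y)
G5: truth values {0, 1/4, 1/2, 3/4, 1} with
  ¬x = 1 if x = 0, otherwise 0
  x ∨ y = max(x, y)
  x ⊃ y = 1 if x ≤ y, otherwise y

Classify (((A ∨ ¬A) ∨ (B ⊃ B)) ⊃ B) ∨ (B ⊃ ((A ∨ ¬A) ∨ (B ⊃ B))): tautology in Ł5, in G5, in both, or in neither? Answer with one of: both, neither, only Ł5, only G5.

both

In Ł5: every assignment gives 1 — tautology.
In G5: every assignment gives 1 — tautology.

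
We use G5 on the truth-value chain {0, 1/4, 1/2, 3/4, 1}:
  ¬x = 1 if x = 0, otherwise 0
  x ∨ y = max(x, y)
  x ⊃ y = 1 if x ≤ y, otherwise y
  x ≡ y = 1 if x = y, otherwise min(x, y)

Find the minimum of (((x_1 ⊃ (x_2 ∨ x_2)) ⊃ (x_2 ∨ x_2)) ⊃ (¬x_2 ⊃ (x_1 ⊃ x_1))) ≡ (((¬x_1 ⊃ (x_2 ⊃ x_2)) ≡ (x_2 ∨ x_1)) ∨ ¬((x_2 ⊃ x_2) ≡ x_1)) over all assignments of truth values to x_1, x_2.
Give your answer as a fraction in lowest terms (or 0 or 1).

Take x_1 = 1/4, x_2 = 0:
x_2 ∨ x_2 = 0 ∨ 0 = 0
x_1 ⊃ (x_2 ∨ x_2) = 1/4 ⊃ 0 = 0
x_2 ∨ x_2 = 0 ∨ 0 = 0
(x_1 ⊃ (x_2 ∨ x_2)) ⊃ (x_2 ∨ x_2) = 0 ⊃ 0 = 1
¬x_2 = ¬0 = 1
x_1 ⊃ x_1 = 1/4 ⊃ 1/4 = 1
¬x_2 ⊃ (x_1 ⊃ x_1) = 1 ⊃ 1 = 1
((x_1 ⊃ (x_2 ∨ x_2)) ⊃ (x_2 ∨ x_2)) ⊃ (¬x_2 ⊃ (x_1 ⊃ x_1)) = 1 ⊃ 1 = 1
¬x_1 = ¬1/4 = 0
x_2 ⊃ x_2 = 0 ⊃ 0 = 1
¬x_1 ⊃ (x_2 ⊃ x_2) = 0 ⊃ 1 = 1
x_2 ∨ x_1 = 0 ∨ 1/4 = 1/4
(¬x_1 ⊃ (x_2 ⊃ x_2)) ≡ (x_2 ∨ x_1) = 1 ≡ 1/4 = 1/4
x_2 ⊃ x_2 = 0 ⊃ 0 = 1
(x_2 ⊃ x_2) ≡ x_1 = 1 ≡ 1/4 = 1/4
¬((x_2 ⊃ x_2) ≡ x_1) = ¬1/4 = 0
((¬x_1 ⊃ (x_2 ⊃ x_2)) ≡ (x_2 ∨ x_1)) ∨ ¬((x_2 ⊃ x_2) ≡ x_1) = 1/4 ∨ 0 = 1/4
(((x_1 ⊃ (x_2 ∨ x_2)) ⊃ (x_2 ∨ x_2)) ⊃ (¬x_2 ⊃ (x_1 ⊃ x_1))) ≡ (((¬x_1 ⊃ (x_2 ⊃ x_2)) ≡ (x_2 ∨ x_1)) ∨ ¬((x_2 ⊃ x_2) ≡ x_1)) = 1 ≡ 1/4 = 1/4
No assignment yields a value below 1/4, so this is the minimum.

1/4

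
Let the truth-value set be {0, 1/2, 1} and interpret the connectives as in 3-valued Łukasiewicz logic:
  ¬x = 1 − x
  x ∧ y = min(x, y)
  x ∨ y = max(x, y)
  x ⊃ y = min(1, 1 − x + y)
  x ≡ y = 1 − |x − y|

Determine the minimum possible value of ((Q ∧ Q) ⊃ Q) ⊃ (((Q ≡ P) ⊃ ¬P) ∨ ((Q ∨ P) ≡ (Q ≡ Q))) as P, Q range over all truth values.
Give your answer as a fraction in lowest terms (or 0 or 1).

1/2

Take P = 1/2, Q = 1/2:
Q ∧ Q = 1/2 ∧ 1/2 = 1/2
(Q ∧ Q) ⊃ Q = 1/2 ⊃ 1/2 = 1
Q ≡ P = 1/2 ≡ 1/2 = 1
¬P = ¬1/2 = 1/2
(Q ≡ P) ⊃ ¬P = 1 ⊃ 1/2 = 1/2
Q ∨ P = 1/2 ∨ 1/2 = 1/2
Q ≡ Q = 1/2 ≡ 1/2 = 1
(Q ∨ P) ≡ (Q ≡ Q) = 1/2 ≡ 1 = 1/2
((Q ≡ P) ⊃ ¬P) ∨ ((Q ∨ P) ≡ (Q ≡ Q)) = 1/2 ∨ 1/2 = 1/2
((Q ∧ Q) ⊃ Q) ⊃ (((Q ≡ P) ⊃ ¬P) ∨ ((Q ∨ P) ≡ (Q ≡ Q))) = 1 ⊃ 1/2 = 1/2
No assignment yields a value below 1/2, so this is the minimum.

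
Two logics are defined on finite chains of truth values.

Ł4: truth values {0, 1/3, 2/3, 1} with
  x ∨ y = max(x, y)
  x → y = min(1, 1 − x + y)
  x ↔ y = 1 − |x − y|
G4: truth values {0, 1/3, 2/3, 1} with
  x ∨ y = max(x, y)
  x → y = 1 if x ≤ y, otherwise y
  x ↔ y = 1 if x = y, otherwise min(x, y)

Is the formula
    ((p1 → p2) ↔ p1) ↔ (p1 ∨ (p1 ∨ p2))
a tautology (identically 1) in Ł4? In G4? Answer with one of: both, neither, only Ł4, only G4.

neither

In Ł4: at p1 = 0, p2 = 1/3 the value is 2/3 — not a tautology.
In G4: at p1 = 0, p2 = 1/3 the value is 0 — not a tautology.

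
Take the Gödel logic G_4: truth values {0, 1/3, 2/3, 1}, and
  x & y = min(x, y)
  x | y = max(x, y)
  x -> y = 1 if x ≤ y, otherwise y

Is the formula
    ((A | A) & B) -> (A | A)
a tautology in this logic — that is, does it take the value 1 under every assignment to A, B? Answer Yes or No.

Yes

A = 0, B = 0 ↦ 1
A = 0, B = 1/3 ↦ 1
A = 0, B = 2/3 ↦ 1
A = 0, B = 1 ↦ 1
A = 1/3, B = 0 ↦ 1
A = 1/3, B = 1/3 ↦ 1
A = 1/3, B = 2/3 ↦ 1
A = 1/3, B = 1 ↦ 1
A = 2/3, B = 0 ↦ 1
A = 2/3, B = 1/3 ↦ 1
A = 2/3, B = 2/3 ↦ 1
A = 2/3, B = 1 ↦ 1
A = 1, B = 0 ↦ 1
A = 1, B = 1/3 ↦ 1
A = 1, B = 2/3 ↦ 1
A = 1, B = 1 ↦ 1
Every assignment gives a value ≥ 1.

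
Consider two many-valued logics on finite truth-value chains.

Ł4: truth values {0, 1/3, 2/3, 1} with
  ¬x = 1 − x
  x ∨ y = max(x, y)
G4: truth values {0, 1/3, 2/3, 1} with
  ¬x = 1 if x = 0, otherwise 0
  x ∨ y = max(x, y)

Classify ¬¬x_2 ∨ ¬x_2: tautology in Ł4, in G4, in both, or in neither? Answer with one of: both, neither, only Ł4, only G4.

only G4

In Ł4: at x_2 = 1/3 the value is 2/3 — not a tautology.
In G4: every assignment gives 1 — tautology.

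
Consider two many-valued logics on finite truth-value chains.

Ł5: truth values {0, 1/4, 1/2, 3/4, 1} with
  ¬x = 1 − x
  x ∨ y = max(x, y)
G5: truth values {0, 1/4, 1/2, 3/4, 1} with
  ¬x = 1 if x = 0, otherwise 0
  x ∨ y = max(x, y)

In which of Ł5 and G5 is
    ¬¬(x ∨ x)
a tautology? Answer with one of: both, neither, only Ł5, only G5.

In Ł5: at x = 0 the value is 0 — not a tautology.
In G5: at x = 0 the value is 0 — not a tautology.

neither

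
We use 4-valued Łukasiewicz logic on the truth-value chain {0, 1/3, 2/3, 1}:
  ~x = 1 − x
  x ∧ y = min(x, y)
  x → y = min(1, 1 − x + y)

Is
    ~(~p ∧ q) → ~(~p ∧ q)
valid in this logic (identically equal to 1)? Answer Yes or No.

p = 0, q = 0 ↦ 1
p = 0, q = 1/3 ↦ 1
p = 0, q = 2/3 ↦ 1
p = 0, q = 1 ↦ 1
p = 1/3, q = 0 ↦ 1
p = 1/3, q = 1/3 ↦ 1
p = 1/3, q = 2/3 ↦ 1
p = 1/3, q = 1 ↦ 1
p = 2/3, q = 0 ↦ 1
p = 2/3, q = 1/3 ↦ 1
p = 2/3, q = 2/3 ↦ 1
p = 2/3, q = 1 ↦ 1
p = 1, q = 0 ↦ 1
p = 1, q = 1/3 ↦ 1
p = 1, q = 2/3 ↦ 1
p = 1, q = 1 ↦ 1
Every assignment gives a value ≥ 1.

Yes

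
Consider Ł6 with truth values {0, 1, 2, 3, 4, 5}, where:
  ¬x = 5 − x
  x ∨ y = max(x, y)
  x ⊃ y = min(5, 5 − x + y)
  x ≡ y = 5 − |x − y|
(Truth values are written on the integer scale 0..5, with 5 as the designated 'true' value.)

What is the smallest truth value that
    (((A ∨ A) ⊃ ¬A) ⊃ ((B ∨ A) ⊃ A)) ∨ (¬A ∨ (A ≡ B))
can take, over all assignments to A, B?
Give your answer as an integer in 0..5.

Take A = 2, B = 4:
A ∨ A = 2 ∨ 2 = 2
¬A = ¬2 = 3
(A ∨ A) ⊃ ¬A = 2 ⊃ 3 = 5
B ∨ A = 4 ∨ 2 = 4
(B ∨ A) ⊃ A = 4 ⊃ 2 = 3
((A ∨ A) ⊃ ¬A) ⊃ ((B ∨ A) ⊃ A) = 5 ⊃ 3 = 3
¬A = ¬2 = 3
A ≡ B = 2 ≡ 4 = 3
¬A ∨ (A ≡ B) = 3 ∨ 3 = 3
(((A ∨ A) ⊃ ¬A) ⊃ ((B ∨ A) ⊃ A)) ∨ (¬A ∨ (A ≡ B)) = 3 ∨ 3 = 3
No assignment yields a value below 3, so this is the minimum.

3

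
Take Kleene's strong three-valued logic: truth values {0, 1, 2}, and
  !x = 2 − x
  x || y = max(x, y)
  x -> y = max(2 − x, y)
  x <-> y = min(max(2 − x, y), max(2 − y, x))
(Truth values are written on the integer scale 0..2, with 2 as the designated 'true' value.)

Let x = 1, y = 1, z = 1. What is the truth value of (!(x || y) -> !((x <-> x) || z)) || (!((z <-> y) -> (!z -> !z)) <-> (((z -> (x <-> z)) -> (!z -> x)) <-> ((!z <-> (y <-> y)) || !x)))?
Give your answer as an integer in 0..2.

1

x || y = 1 || 1 = 1
!(x || y) = !1 = 1
x <-> x = 1 <-> 1 = 1
(x <-> x) || z = 1 || 1 = 1
!((x <-> x) || z) = !1 = 1
!(x || y) -> !((x <-> x) || z) = 1 -> 1 = 1
z <-> y = 1 <-> 1 = 1
!z = !1 = 1
!z = !1 = 1
!z -> !z = 1 -> 1 = 1
(z <-> y) -> (!z -> !z) = 1 -> 1 = 1
!((z <-> y) -> (!z -> !z)) = !1 = 1
x <-> z = 1 <-> 1 = 1
z -> (x <-> z) = 1 -> 1 = 1
!z = !1 = 1
!z -> x = 1 -> 1 = 1
(z -> (x <-> z)) -> (!z -> x) = 1 -> 1 = 1
!z = !1 = 1
y <-> y = 1 <-> 1 = 1
!z <-> (y <-> y) = 1 <-> 1 = 1
!x = !1 = 1
(!z <-> (y <-> y)) || !x = 1 || 1 = 1
((z -> (x <-> z)) -> (!z -> x)) <-> ((!z <-> (y <-> y)) || !x) = 1 <-> 1 = 1
!((z <-> y) -> (!z -> !z)) <-> (((z -> (x <-> z)) -> (!z -> x)) <-> ((!z <-> (y <-> y)) || !x)) = 1 <-> 1 = 1
(!(x || y) -> !((x <-> x) || z)) || (!((z <-> y) -> (!z -> !z)) <-> (((z -> (x <-> z)) -> (!z -> x)) <-> ((!z <-> (y <-> y)) || !x))) = 1 || 1 = 1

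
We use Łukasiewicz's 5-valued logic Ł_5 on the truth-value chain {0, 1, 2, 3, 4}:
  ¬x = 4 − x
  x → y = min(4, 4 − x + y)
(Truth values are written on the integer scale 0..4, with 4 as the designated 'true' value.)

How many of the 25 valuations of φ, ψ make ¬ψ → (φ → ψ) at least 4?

19

value 4: 19 assignments (counts)
value 3: 2 assignments
value 2: 2 assignments
value 1: 1 assignment
value 0: 1 assignment
So 19 of the 25 assignments meet the threshold.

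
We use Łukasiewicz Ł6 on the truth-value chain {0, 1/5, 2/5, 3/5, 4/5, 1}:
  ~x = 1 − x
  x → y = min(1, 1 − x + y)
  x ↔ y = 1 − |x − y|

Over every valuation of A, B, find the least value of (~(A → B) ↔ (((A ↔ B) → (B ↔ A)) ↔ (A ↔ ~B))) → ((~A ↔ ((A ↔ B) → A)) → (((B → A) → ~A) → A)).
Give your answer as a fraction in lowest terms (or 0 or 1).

4/5

Take A = 1/5, B = 0:
A → B = 1/5 → 0 = 4/5
~(A → B) = ~4/5 = 1/5
A ↔ B = 1/5 ↔ 0 = 4/5
B ↔ A = 0 ↔ 1/5 = 4/5
(A ↔ B) → (B ↔ A) = 4/5 → 4/5 = 1
~B = ~0 = 1
A ↔ ~B = 1/5 ↔ 1 = 1/5
((A ↔ B) → (B ↔ A)) ↔ (A ↔ ~B) = 1 ↔ 1/5 = 1/5
~(A → B) ↔ (((A ↔ B) → (B ↔ A)) ↔ (A ↔ ~B)) = 1/5 ↔ 1/5 = 1
~A = ~1/5 = 4/5
A ↔ B = 1/5 ↔ 0 = 4/5
(A ↔ B) → A = 4/5 → 1/5 = 2/5
~A ↔ ((A ↔ B) → A) = 4/5 ↔ 2/5 = 3/5
B → A = 0 → 1/5 = 1
~A = ~1/5 = 4/5
(B → A) → ~A = 1 → 4/5 = 4/5
((B → A) → ~A) → A = 4/5 → 1/5 = 2/5
(~A ↔ ((A ↔ B) → A)) → (((B → A) → ~A) → A) = 3/5 → 2/5 = 4/5
(~(A → B) ↔ (((A ↔ B) → (B ↔ A)) ↔ (A ↔ ~B))) → ((~A ↔ ((A ↔ B) → A)) → (((B → A) → ~A) → A)) = 1 → 4/5 = 4/5
No assignment yields a value below 4/5, so this is the minimum.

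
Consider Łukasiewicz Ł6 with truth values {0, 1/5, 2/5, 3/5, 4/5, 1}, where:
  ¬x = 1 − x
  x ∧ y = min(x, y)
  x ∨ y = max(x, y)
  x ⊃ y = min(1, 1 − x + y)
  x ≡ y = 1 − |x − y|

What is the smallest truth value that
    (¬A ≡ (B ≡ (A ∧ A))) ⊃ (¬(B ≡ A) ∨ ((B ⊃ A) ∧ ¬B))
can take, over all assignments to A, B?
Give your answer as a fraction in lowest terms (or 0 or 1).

2/5

Take A = 2/5, B = 4/5:
¬A = ¬2/5 = 3/5
A ∧ A = 2/5 ∧ 2/5 = 2/5
B ≡ (A ∧ A) = 4/5 ≡ 2/5 = 3/5
¬A ≡ (B ≡ (A ∧ A)) = 3/5 ≡ 3/5 = 1
B ≡ A = 4/5 ≡ 2/5 = 3/5
¬(B ≡ A) = ¬3/5 = 2/5
B ⊃ A = 4/5 ⊃ 2/5 = 3/5
¬B = ¬4/5 = 1/5
(B ⊃ A) ∧ ¬B = 3/5 ∧ 1/5 = 1/5
¬(B ≡ A) ∨ ((B ⊃ A) ∧ ¬B) = 2/5 ∨ 1/5 = 2/5
(¬A ≡ (B ≡ (A ∧ A))) ⊃ (¬(B ≡ A) ∨ ((B ⊃ A) ∧ ¬B)) = 1 ⊃ 2/5 = 2/5
No assignment yields a value below 2/5, so this is the minimum.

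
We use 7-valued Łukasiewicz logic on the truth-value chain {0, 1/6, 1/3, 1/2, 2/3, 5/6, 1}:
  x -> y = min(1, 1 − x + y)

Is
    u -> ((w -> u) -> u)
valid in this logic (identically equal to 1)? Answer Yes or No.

At u = 2/3, w = 2/3, for instance:
w -> u = 2/3 -> 2/3 = 1
(w -> u) -> u = 1 -> 2/3 = 2/3
u -> ((w -> u) -> u) = 2/3 -> 2/3 = 1
and checking the remaining 48 assignments likewise gives ≥ 1 in every case.

Yes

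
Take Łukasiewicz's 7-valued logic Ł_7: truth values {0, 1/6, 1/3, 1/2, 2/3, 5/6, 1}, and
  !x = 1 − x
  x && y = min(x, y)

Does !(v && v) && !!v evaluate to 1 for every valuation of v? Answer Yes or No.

Counterexample: take v = 0.
v && v = 0 && 0 = 0
!(v && v) = !0 = 1
!v = !0 = 1
!!v = !1 = 0
!(v && v) && !!v = 1 && 0 = 0
This gives 0 ≠ 1.

No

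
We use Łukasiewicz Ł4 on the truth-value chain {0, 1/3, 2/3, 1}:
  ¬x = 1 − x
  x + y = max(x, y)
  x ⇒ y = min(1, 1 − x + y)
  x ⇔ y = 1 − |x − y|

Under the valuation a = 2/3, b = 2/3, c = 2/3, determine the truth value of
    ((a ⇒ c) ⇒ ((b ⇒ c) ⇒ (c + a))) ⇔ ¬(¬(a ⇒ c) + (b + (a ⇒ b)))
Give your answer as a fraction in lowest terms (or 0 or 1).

a ⇒ c = 2/3 ⇒ 2/3 = 1
b ⇒ c = 2/3 ⇒ 2/3 = 1
c + a = 2/3 + 2/3 = 2/3
(b ⇒ c) ⇒ (c + a) = 1 ⇒ 2/3 = 2/3
(a ⇒ c) ⇒ ((b ⇒ c) ⇒ (c + a)) = 1 ⇒ 2/3 = 2/3
a ⇒ c = 2/3 ⇒ 2/3 = 1
¬(a ⇒ c) = ¬1 = 0
a ⇒ b = 2/3 ⇒ 2/3 = 1
b + (a ⇒ b) = 2/3 + 1 = 1
¬(a ⇒ c) + (b + (a ⇒ b)) = 0 + 1 = 1
¬(¬(a ⇒ c) + (b + (a ⇒ b))) = ¬1 = 0
((a ⇒ c) ⇒ ((b ⇒ c) ⇒ (c + a))) ⇔ ¬(¬(a ⇒ c) + (b + (a ⇒ b))) = 2/3 ⇔ 0 = 1/3

1/3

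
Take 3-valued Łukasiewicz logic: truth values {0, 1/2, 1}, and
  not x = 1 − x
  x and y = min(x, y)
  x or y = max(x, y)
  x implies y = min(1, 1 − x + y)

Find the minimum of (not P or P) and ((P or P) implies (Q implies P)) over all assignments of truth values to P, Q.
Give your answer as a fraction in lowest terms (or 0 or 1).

1/2

Take P = 1/2, Q = 0:
not P = not 1/2 = 1/2
not P or P = 1/2 or 1/2 = 1/2
P or P = 1/2 or 1/2 = 1/2
Q implies P = 0 implies 1/2 = 1
(P or P) implies (Q implies P) = 1/2 implies 1 = 1
(not P or P) and ((P or P) implies (Q implies P)) = 1/2 and 1 = 1/2
No assignment yields a value below 1/2, so this is the minimum.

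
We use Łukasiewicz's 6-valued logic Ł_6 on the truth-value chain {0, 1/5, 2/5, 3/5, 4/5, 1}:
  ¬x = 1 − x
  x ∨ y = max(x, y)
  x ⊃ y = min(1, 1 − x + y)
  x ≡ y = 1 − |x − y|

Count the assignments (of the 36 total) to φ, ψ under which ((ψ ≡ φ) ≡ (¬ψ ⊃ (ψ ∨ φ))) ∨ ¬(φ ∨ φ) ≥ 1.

10

value 1: 10 assignments (counts)
value 4/5: 16 assignments
value 3/5: 5 assignments
value 2/5: 3 assignments
value 1/5: 1 assignment
value 0: 1 assignment
So 10 of the 36 assignments meet the threshold.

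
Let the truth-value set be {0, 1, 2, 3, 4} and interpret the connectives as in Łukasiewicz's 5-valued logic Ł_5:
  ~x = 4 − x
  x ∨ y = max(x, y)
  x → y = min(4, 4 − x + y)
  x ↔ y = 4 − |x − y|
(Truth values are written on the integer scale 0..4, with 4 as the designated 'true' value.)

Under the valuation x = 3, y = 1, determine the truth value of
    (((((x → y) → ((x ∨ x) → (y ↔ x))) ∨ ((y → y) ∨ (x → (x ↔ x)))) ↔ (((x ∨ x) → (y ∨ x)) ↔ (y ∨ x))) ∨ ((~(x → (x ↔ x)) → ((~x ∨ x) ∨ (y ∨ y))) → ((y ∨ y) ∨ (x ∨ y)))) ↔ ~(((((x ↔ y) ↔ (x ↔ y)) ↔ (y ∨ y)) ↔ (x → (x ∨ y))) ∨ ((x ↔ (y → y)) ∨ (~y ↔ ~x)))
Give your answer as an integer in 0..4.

2

x → y = 3 → 1 = 2
x ∨ x = 3 ∨ 3 = 3
y ↔ x = 1 ↔ 3 = 2
(x ∨ x) → (y ↔ x) = 3 → 2 = 3
(x → y) → ((x ∨ x) → (y ↔ x)) = 2 → 3 = 4
y → y = 1 → 1 = 4
x ↔ x = 3 ↔ 3 = 4
x → (x ↔ x) = 3 → 4 = 4
(y → y) ∨ (x → (x ↔ x)) = 4 ∨ 4 = 4
((x → y) → ((x ∨ x) → (y ↔ x))) ∨ ((y → y) ∨ (x → (x ↔ x))) = 4 ∨ 4 = 4
x ∨ x = 3 ∨ 3 = 3
y ∨ x = 1 ∨ 3 = 3
(x ∨ x) → (y ∨ x) = 3 → 3 = 4
y ∨ x = 1 ∨ 3 = 3
((x ∨ x) → (y ∨ x)) ↔ (y ∨ x) = 4 ↔ 3 = 3
(((x → y) → ((x ∨ x) → (y ↔ x))) ∨ ((y → y) ∨ (x → (x ↔ x)))) ↔ (((x ∨ x) → (y ∨ x)) ↔ (y ∨ x)) = 4 ↔ 3 = 3
x ↔ x = 3 ↔ 3 = 4
x → (x ↔ x) = 3 → 4 = 4
~(x → (x ↔ x)) = ~4 = 0
~x = ~3 = 1
~x ∨ x = 1 ∨ 3 = 3
y ∨ y = 1 ∨ 1 = 1
(~x ∨ x) ∨ (y ∨ y) = 3 ∨ 1 = 3
~(x → (x ↔ x)) → ((~x ∨ x) ∨ (y ∨ y)) = 0 → 3 = 4
y ∨ y = 1 ∨ 1 = 1
x ∨ y = 3 ∨ 1 = 3
(y ∨ y) ∨ (x ∨ y) = 1 ∨ 3 = 3
(~(x → (x ↔ x)) → ((~x ∨ x) ∨ (y ∨ y))) → ((y ∨ y) ∨ (x ∨ y)) = 4 → 3 = 3
((((x → y) → ((x ∨ x) → (y ↔ x))) ∨ ((y → y) ∨ (x → (x ↔ x)))) ↔ (((x ∨ x) → (y ∨ x)) ↔ (y ∨ x))) ∨ ((~(x → (x ↔ x)) → ((~x ∨ x) ∨ (y ∨ y))) → ((y ∨ y) ∨ (x ∨ y))) = 3 ∨ 3 = 3
x ↔ y = 3 ↔ 1 = 2
x ↔ y = 3 ↔ 1 = 2
(x ↔ y) ↔ (x ↔ y) = 2 ↔ 2 = 4
y ∨ y = 1 ∨ 1 = 1
((x ↔ y) ↔ (x ↔ y)) ↔ (y ∨ y) = 4 ↔ 1 = 1
x ∨ y = 3 ∨ 1 = 3
x → (x ∨ y) = 3 → 3 = 4
(((x ↔ y) ↔ (x ↔ y)) ↔ (y ∨ y)) ↔ (x → (x ∨ y)) = 1 ↔ 4 = 1
y → y = 1 → 1 = 4
x ↔ (y → y) = 3 ↔ 4 = 3
~y = ~1 = 3
~x = ~3 = 1
~y ↔ ~x = 3 ↔ 1 = 2
(x ↔ (y → y)) ∨ (~y ↔ ~x) = 3 ∨ 2 = 3
((((x ↔ y) ↔ (x ↔ y)) ↔ (y ∨ y)) ↔ (x → (x ∨ y))) ∨ ((x ↔ (y → y)) ∨ (~y ↔ ~x)) = 1 ∨ 3 = 3
~(((((x ↔ y) ↔ (x ↔ y)) ↔ (y ∨ y)) ↔ (x → (x ∨ y))) ∨ ((x ↔ (y → y)) ∨ (~y ↔ ~x))) = ~3 = 1
(((((x → y) → ((x ∨ x) → (y ↔ x))) ∨ ((y → y) ∨ (x → (x ↔ x)))) ↔ (((x ∨ x) → (y ∨ x)) ↔ (y ∨ x))) ∨ ((~(x → (x ↔ x)) → ((~x ∨ x) ∨ (y ∨ y))) → ((y ∨ y) ∨ (x ∨ y)))) ↔ ~(((((x ↔ y) ↔ (x ↔ y)) ↔ (y ∨ y)) ↔ (x → (x ∨ y))) ∨ ((x ↔ (y → y)) ∨ (~y ↔ ~x))) = 3 ↔ 1 = 2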